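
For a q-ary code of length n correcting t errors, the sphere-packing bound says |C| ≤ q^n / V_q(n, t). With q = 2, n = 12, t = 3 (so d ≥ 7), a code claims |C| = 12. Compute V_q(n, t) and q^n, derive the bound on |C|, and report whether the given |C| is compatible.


V_q(n, t) = 299, q^n = 4096, Hamming bound = 13, |C| = 12 ≤ bound (satisfied).

Step 1: Compute V_q(n, t) = Σ_{j=0}^3 C(n, j) (q−1)^j.
  j = 0: C(12,0)·(1)^0 = 1·1 = 1.
  j = 1: C(12,1)·(1)^1 = 12·1 = 12.
  j = 2: C(12,2)·(1)^2 = 66·1 = 66.
  j = 3: C(12,3)·(1)^3 = 220·1 = 220.
  V_q(n, t) = 1 + 12 + 66 + 220 = 299.
Step 2: q^n = 2^12 = 4096.
Step 3: Hamming bound ⌊q^n / V_q(n,t)⌋ = ⌊4096/299⌋ = 13.
Step 4: Compare |C| = 12 to 13: satisfied.
The claimed |C| lies below the Hamming bound.


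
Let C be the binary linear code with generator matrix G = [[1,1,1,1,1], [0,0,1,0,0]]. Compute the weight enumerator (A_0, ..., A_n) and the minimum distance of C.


Weight distribution: A_0 = 1, A_1 = 1, A_4 = 1, A_5 = 1. Minimum distance d = 1.

Enumerate all 2^2 = 4 messages m ∈ F_2^2.
For each, compute codeword c = mG in F_2^5, then tally its weight.
  m = 00 → c = 00000, weight = 0.
  m = 10 → c = 11111, weight = 5.
  m = 01 → c = 00100, weight = 1.
  m = 11 → c = 11011, weight = 4.
Tally weights:
  weight 0: 1 codewords.
  weight 1: 1 codewords.
  weight 4: 1 codewords.
  weight 5: 1 codewords.
Minimum distance d = smallest w > 0 with A_w > 0 = 1.
Sanity: Σ A_w = 4 = 2^2 = 4 ✓.


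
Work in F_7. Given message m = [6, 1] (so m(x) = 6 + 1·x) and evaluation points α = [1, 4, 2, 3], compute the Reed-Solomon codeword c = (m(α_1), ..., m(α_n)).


c = [0, 3, 1, 2]

Message polynomial: m(x) = 6 + 1·x (mod 7).
For each evaluation point α_i, compute m(α_i) mod 7:
  α_1 = 1: Horner steps 1 → 0, so m(1) = 0.
  α_2 = 4: Horner steps 1 → 3, so m(4) = 3.
  α_3 = 2: Horner steps 1 → 1, so m(2) = 1.
  α_4 = 3: Horner steps 1 → 2, so m(3) = 2.
Codeword c = [0, 3, 1, 2] ∈ F_7^4.


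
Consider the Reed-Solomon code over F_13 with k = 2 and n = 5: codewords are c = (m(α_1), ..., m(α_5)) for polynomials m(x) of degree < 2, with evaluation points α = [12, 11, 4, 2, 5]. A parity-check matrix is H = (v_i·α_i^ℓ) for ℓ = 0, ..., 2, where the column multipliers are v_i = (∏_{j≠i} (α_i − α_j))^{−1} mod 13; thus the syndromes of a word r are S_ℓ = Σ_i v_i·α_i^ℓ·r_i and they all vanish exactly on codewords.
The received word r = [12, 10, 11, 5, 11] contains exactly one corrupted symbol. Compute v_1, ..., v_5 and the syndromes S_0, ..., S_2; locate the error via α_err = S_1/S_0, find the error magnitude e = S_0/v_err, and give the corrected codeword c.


S = (3, 12, 9), error at position 3, error magnitude e = 2, c = [12, 10, 9, 5, 11].

Step 1: column multipliers v_i = (∏_{j≠i}(α_i − α_j))^{−1} mod 13.
  i = 1 (α = 12): (12−11)(12−4)(12−2)(12−5) = 1·8·10·7 = 560 ≡ 1, so v_1 = 1^{−1} = 1 (mod 13).
  i = 2 (α = 11): (11−12)(11−4)(11−2)(11−5) = (−1)·7·9·6 = −378 ≡ 12, so v_2 = 12^{−1} = 12 (mod 13).
  i = 3 (α = 4): (4−12)(4−11)(4−2)(4−5) = (−8)·(−7)·2·(−1) = −112 ≡ 5, so v_3 = 5^{−1} = 8 (mod 13).
  i = 4 (α = 2): (2−12)(2−11)(2−4)(2−5) = (−10)·(−9)·(−2)·(−3) = 540 ≡ 7, so v_4 = 7^{−1} = 2 (mod 13).
  i = 5 (α = 5): (5−12)(5−11)(5−4)(5−2) = (−7)·(−6)·1·3 = 126 ≡ 9, so v_5 = 9^{−1} = 3 (mod 13).
  v = [1, 12, 8, 2, 3].
Step 2: syndromes of r = [12, 10, 11, 5, 11] (all sums mod 13).
  S_0 = Σ v_i r_i = 1·12 + 12·10 + 8·11 + 2·5 + 3·11 = 263 ≡ 3.
  S_1 = Σ v_i α_i r_i = 1·12·12 + 12·11·10 + 8·4·11 + 2·2·5 + 3·5·11 = 2001 ≡ 12.
  α_i^2 mod 13 = [1, 4, 3, 4, 12].
  S_2 = Σ v_i α_i^2 r_i = 1·1·12 + 12·4·10 + 8·3·11 + 2·4·5 + 3·12·11 = 1192 ≡ 9.
  S = (3, 12, 9) ≠ 0, so r is not a codeword (an error is present).
Step 3: locate the error. For a single error e at position i, S_ℓ = v_i·e·α_i^ℓ, so α_err = S_1/S_0.
  S_0^{−1} = 3^{−1} = 9 (mod 13), so α_err = 12·9 = 108 ≡ 4 = α_3. Error position i = 3.
  Consistency check: S_2/S_1 = 9·12 = 108 ≡ 4 = α_err ✓ (single-error assumption holds).
Step 4: error magnitude e = S_0/v_3 = S_0·∏_{j≠3}(α_3 − α_j) = 3·5 = 15 ≡ 2 (mod 13).
Step 5: correct position 3: c_3 = r_3 − e = 11 − 2 ≡ 9 (mod 13). Hence c = [12, 10, 9, 5, 11].
  Check: interpolating c through the α_i gives m(x) = 1 + 2·x (degree < 2) with m(α_i) = c_i for every i, so c is indeed a codeword.


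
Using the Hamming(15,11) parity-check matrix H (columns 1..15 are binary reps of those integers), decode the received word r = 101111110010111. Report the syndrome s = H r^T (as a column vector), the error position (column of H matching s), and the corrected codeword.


s = (1, 1, 0, 1)^T, error position = 13, corrected codeword c = 101111110010011

Compute s = H r^T mod 2 one row at a time:
  s_1 = 1 + 0 + 0 + 1 + 0 + 1 + 1 + 1 = 5 ≡ 1 (mod 2).
  s_2 = 1 + 1 + 1 + 1 + 0 + 1 + 1 + 1 = 7 ≡ 1 (mod 2).
  s_3 = 0 + 1 + 1 + 1 + 0 + 1 + 1 + 1 = 6 ≡ 0 (mod 2).
  s_4 = 1 + 1 + 1 + 1 + 0 + 1 + 1 + 1 = 7 ≡ 1 (mod 2).
s = (1, 1, 0, 1)^T — this equals column 13 of H (binary 1101), so error is at position 13.
Correct: flip bit 13 of r = 101111110010111 to get c = 101111110010011.


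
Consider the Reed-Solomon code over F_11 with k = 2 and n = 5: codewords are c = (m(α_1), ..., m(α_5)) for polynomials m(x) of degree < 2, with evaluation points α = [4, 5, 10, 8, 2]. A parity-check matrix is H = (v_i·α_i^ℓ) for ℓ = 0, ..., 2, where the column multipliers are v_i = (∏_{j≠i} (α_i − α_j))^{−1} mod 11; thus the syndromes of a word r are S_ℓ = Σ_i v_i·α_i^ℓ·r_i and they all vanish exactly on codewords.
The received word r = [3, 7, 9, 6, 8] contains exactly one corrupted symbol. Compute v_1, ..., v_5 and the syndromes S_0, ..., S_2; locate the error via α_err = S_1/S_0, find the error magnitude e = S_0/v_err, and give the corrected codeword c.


S = (2, 8, 10), error at position 1, error magnitude e = 3, c = [0, 7, 9, 6, 8].

Step 1: column multipliers v_i = (∏_{j≠i}(α_i − α_j))^{−1} mod 11.
  i = 1 (α = 4): (4−5)(4−10)(4−8)(4−2) = (−1)·(−6)·(−4)·2 = −48 ≡ 7, so v_1 = 7^{−1} = 8 (mod 11).
  i = 2 (α = 5): (5−4)(5−10)(5−8)(5−2) = 1·(−5)·(−3)·3 = 45 ≡ 1, so v_2 = 1^{−1} = 1 (mod 11).
  i = 3 (α = 10): (10−4)(10−5)(10−8)(10−2) = 6·5·2·8 = 480 ≡ 7, so v_3 = 7^{−1} = 8 (mod 11).
  i = 4 (α = 8): (8−4)(8−5)(8−10)(8−2) = 4·3·(−2)·6 = −144 ≡ 10, so v_4 = 10^{−1} = 10 (mod 11).
  i = 5 (α = 2): (2−4)(2−5)(2−10)(2−8) = (−2)·(−3)·(−8)·(−6) = 288 ≡ 2, so v_5 = 2^{−1} = 6 (mod 11).
  v = [8, 1, 8, 10, 6].
Step 2: syndromes of r = [3, 7, 9, 6, 8] (all sums mod 11).
  S_0 = Σ v_i r_i = 8·3 + 1·7 + 8·9 + 10·6 + 6·8 = 211 ≡ 2.
  S_1 = Σ v_i α_i r_i = 8·4·3 + 1·5·7 + 8·10·9 + 10·8·6 + 6·2·8 = 1427 ≡ 8.
  α_i^2 mod 11 = [5, 3, 1, 9, 4].
  S_2 = Σ v_i α_i^2 r_i = 8·5·3 + 1·3·7 + 8·1·9 + 10·9·6 + 6·4·8 = 945 ≡ 10.
  S = (2, 8, 10) ≠ 0, so r is not a codeword (an error is present).
Step 3: locate the error. For a single error e at position i, S_ℓ = v_i·e·α_i^ℓ, so α_err = S_1/S_0.
  S_0^{−1} = 2^{−1} = 6 (mod 11), so α_err = 8·6 = 48 ≡ 4 = α_1. Error position i = 1.
  Consistency check: S_2/S_1 = 10·7 = 70 ≡ 4 = α_err ✓ (single-error assumption holds).
Step 4: error magnitude e = S_0/v_1 = S_0·∏_{j≠1}(α_1 − α_j) = 2·7 = 14 ≡ 3 (mod 11).
Step 5: correct position 1: c_1 = r_1 − e = 3 − 3 ≡ 0 (mod 11). Hence c = [0, 7, 9, 6, 8].
  Check: interpolating c through the α_i gives m(x) = 5 + 7·x (degree < 2) with m(α_i) = c_i for every i, so c is indeed a codeword.


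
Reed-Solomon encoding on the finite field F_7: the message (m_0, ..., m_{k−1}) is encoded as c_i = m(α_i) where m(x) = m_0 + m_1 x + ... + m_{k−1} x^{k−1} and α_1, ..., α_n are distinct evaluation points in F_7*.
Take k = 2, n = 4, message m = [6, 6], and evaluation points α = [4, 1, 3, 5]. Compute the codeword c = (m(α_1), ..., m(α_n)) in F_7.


c = [2, 5, 3, 1]

Message polynomial: m(x) = 6 + 6·x (mod 7).
For each evaluation point α_i, compute m(α_i) mod 7:
  α_1 = 4: Horner steps 6 → 2, so m(4) = 2.
  α_2 = 1: Horner steps 6 → 5, so m(1) = 5.
  α_3 = 3: Horner steps 6 → 3, so m(3) = 3.
  α_4 = 5: Horner steps 6 → 1, so m(5) = 1.
Codeword c = [2, 5, 3, 1] ∈ F_7^4.


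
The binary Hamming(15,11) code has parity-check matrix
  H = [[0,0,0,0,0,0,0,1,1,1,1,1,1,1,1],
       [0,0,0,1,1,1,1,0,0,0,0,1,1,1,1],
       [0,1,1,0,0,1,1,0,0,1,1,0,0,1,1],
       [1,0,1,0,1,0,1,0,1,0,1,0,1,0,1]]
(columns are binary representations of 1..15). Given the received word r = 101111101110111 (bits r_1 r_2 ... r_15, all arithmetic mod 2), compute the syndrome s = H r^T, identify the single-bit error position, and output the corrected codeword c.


s = (0, 1, 1, 0)^T, error position = 6, corrected codeword c = 101110101110111

Compute s = H r^T mod 2 one row at a time:
  s_1 = 0 + 1 + 1 + 1 + 0 + 1 + 1 + 1 = 6 ≡ 0 (mod 2).
  s_2 = 1 + 1 + 1 + 1 + 0 + 1 + 1 + 1 = 7 ≡ 1 (mod 2).
  s_3 = 0 + 1 + 1 + 1 + 1 + 1 + 1 + 1 = 7 ≡ 1 (mod 2).
  s_4 = 1 + 1 + 1 + 1 + 1 + 1 + 1 + 1 = 8 ≡ 0 (mod 2).
s = (0, 1, 1, 0)^T — this equals column 6 of H (binary 0110), so error is at position 6.
Correct: flip bit 6 of r = 101111101110111 to get c = 101110101110111.


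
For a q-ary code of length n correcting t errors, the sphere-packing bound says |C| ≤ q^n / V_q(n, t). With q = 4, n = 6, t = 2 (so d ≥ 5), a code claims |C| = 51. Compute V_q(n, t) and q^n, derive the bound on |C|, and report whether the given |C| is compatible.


V_q(n, t) = 154, q^n = 4096, Hamming bound = 26, |C| = 51 > bound (violated).

Step 1: Compute V_q(n, t) = Σ_{j=0}^2 C(n, j) (q−1)^j.
  j = 0: C(6,0)·(3)^0 = 1·1 = 1.
  j = 1: C(6,1)·(3)^1 = 6·3 = 18.
  j = 2: C(6,2)·(3)^2 = 15·9 = 135.
  V_q(n, t) = 1 + 18 + 135 = 154.
Step 2: q^n = 4^6 = 4096.
Step 3: Hamming bound ⌊q^n / V_q(n,t)⌋ = ⌊4096/154⌋ = 26.
Step 4: Compare |C| = 51 to 26: violated.
The claimed |C| lies above the Hamming bound, so no 4-ary code of length 6 with d ≥ 5 can have 51 codewords.


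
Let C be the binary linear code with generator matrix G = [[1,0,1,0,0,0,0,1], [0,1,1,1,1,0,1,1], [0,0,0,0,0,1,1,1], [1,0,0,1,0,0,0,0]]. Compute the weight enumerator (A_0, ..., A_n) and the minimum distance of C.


Weight distribution: A_0 = 1, A_2 = 1, A_3 = 4, A_4 = 3, A_5 = 4, A_6 = 3. Minimum distance d = 2.

Enumerate all 2^4 = 16 messages m ∈ F_2^4.
For each, compute codeword c = mG in F_2^8, then tally its weight.
  m = 0000 → c = 00000000, weight = 0.
  m = 1000 → c = 10100001, weight = 3.
  m = 0100 → c = 01111011, weight = 6.
  m = 1100 → c = 11011010, weight = 5.
  m = 0010 → c = 00000111, weight = 3.
  m = 1010 → c = 10100110, weight = 4.
  m = 0110 → c = 01111100, weight = 5.
  m = 1110 → c = 11011101, weight = 6.
  m = 0001 → c = 10010000, weight = 2.
  m = 1001 → c = 00110001, weight = 3.
  m = 0101 → c = 11101011, weight = 6.
  m = 1101 → c = 01001010, weight = 3.
  m = 0011 → c = 10010111, weight = 5.
  m = 1011 → c = 00110110, weight = 4.
  m = 0111 → c = 11101100, weight = 5.
  m = 1111 → c = 01001101, weight = 4.
Tally weights:
  weight 0: 1 codewords.
  weight 2: 1 codewords.
  weight 3: 4 codewords.
  weight 4: 3 codewords.
  weight 5: 4 codewords.
  weight 6: 3 codewords.
Minimum distance d = smallest w > 0 with A_w > 0 = 2.
Sanity: Σ A_w = 16 = 2^4 = 16 ✓.


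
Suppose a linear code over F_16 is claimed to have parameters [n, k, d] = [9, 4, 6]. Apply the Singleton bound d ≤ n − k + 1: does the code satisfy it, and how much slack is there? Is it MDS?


Singleton RHS = n − k + 1 = 6, slack = 0, bound satisfied, MDS.

Singleton bound: d ≤ n − k + 1.
Here n = 9, k = 4, so n − k + 1 = 6.
Given d = 6, check d ≤ 6: YES.
Slack = (n − k + 1) − d = 0.
The code is MDS (slack = 0).
Description: the claimed parameters are [9, 4, 6]_16; such a code would be MDS (meets Singleton bound).


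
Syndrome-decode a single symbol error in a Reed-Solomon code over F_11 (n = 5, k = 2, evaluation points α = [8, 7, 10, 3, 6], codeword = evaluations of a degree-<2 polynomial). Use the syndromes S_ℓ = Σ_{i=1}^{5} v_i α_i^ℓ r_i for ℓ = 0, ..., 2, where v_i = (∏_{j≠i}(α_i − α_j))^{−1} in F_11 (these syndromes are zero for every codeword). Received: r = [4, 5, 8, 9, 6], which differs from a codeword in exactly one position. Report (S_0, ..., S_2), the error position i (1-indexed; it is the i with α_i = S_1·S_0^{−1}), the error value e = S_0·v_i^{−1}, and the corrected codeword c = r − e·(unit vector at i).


S = (2, 9, 2), error at position 3, error magnitude e = 6, c = [4, 5, 2, 9, 6].

Step 1: column multipliers v_i = (∏_{j≠i}(α_i − α_j))^{−1} mod 11.
  i = 1 (α = 8): (8−7)(8−10)(8−3)(8−6) = 1·(−2)·5·2 = −20 ≡ 2, so v_1 = 2^{−1} = 6 (mod 11).
  i = 2 (α = 7): (7−8)(7−10)(7−3)(7−6) = (−1)·(−3)·4·1 = 12 ≡ 1, so v_2 = 1^{−1} = 1 (mod 11).
  i = 3 (α = 10): (10−8)(10−7)(10−3)(10−6) = 2·3·7·4 = 168 ≡ 3, so v_3 = 3^{−1} = 4 (mod 11).
  i = 4 (α = 3): (3−8)(3−7)(3−10)(3−6) = (−5)·(−4)·(−7)·(−3) = 420 ≡ 2, so v_4 = 2^{−1} = 6 (mod 11).
  i = 5 (α = 6): (6−8)(6−7)(6−10)(6−3) = (−2)·(−1)·(−4)·3 = −24 ≡ 9, so v_5 = 9^{−1} = 5 (mod 11).
  v = [6, 1, 4, 6, 5].
Step 2: syndromes of r = [4, 5, 8, 9, 6] (all sums mod 11).
  S_0 = Σ v_i r_i = 6·4 + 1·5 + 4·8 + 6·9 + 5·6 = 145 ≡ 2.
  S_1 = Σ v_i α_i r_i = 6·8·4 + 1·7·5 + 4·10·8 + 6·3·9 + 5·6·6 = 889 ≡ 9.
  α_i^2 mod 11 = [9, 5, 1, 9, 3].
  S_2 = Σ v_i α_i^2 r_i = 6·9·4 + 1·5·5 + 4·1·8 + 6·9·9 + 5·3·6 = 849 ≡ 2.
  S = (2, 9, 2) ≠ 0, so r is not a codeword (an error is present).
Step 3: locate the error. For a single error e at position i, S_ℓ = v_i·e·α_i^ℓ, so α_err = S_1/S_0.
  S_0^{−1} = 2^{−1} = 6 (mod 11), so α_err = 9·6 = 54 ≡ 10 = α_3. Error position i = 3.
  Consistency check: S_2/S_1 = 2·5 = 10 ≡ 10 = α_err ✓ (single-error assumption holds).
Step 4: error magnitude e = S_0/v_3 = S_0·∏_{j≠3}(α_3 − α_j) = 2·3 = 6 ≡ 6 (mod 11).
Step 5: correct position 3: c_3 = r_3 − e = 8 − 6 ≡ 2 (mod 11). Hence c = [4, 5, 2, 9, 6].
  Check: interpolating c through the α_i gives m(x) = 1 + 10·x (degree < 2) with m(α_i) = c_i for every i, so c is indeed a codeword.


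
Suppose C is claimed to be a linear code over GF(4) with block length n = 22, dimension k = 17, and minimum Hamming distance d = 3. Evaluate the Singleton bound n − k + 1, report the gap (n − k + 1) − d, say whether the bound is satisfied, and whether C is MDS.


Singleton RHS = n − k + 1 = 6, slack = 3, bound satisfied, not MDS.

Singleton bound: d ≤ n − k + 1.
Here n = 22, k = 17, so n − k + 1 = 6.
Given d = 3, check d ≤ 6: YES.
Slack = (n − k + 1) − d = 3.
The code is NOT MDS (slack = 3 > 0).
Description: the claimed parameters are [22, 17, 3]_4; such a code would be non-MDS.


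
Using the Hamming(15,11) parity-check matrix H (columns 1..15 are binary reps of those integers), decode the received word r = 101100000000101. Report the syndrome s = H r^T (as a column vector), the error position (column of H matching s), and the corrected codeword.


s = (0, 1, 0, 0)^T, error position = 4, corrected codeword c = 101000000000101

Compute s = H r^T mod 2 one row at a time:
  s_1 = 0 + 0 + 0 + 0 + 0 + 1 + 0 + 1 = 2 ≡ 0 (mod 2).
  s_2 = 1 + 0 + 0 + 0 + 0 + 1 + 0 + 1 = 3 ≡ 1 (mod 2).
  s_3 = 0 + 1 + 0 + 0 + 0 + 0 + 0 + 1 = 2 ≡ 0 (mod 2).
  s_4 = 1 + 1 + 0 + 0 + 0 + 0 + 1 + 1 = 4 ≡ 0 (mod 2).
s = (0, 1, 0, 0)^T — this equals column 4 of H (binary 0100), so error is at position 4.
Correct: flip bit 4 of r = 101100000000101 to get c = 101000000000101.


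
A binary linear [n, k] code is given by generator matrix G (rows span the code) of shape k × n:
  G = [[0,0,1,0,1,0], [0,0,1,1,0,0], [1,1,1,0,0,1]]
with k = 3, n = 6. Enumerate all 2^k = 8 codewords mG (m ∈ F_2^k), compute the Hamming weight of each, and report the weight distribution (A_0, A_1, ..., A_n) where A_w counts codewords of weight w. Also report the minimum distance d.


Weight distribution: A_0 = 1, A_2 = 3, A_4 = 3, A_6 = 1. Minimum distance d = 2.

Enumerate all 2^3 = 8 messages m ∈ F_2^3.
For each, compute codeword c = mG in F_2^6, then tally its weight.
  m = 000 → c = 000000, weight = 0.
  m = 100 → c = 001010, weight = 2.
  m = 010 → c = 001100, weight = 2.
  m = 110 → c = 000110, weight = 2.
  m = 001 → c = 111001, weight = 4.
  m = 101 → c = 110011, weight = 4.
  m = 011 → c = 110101, weight = 4.
  m = 111 → c = 111111, weight = 6.
Tally weights:
  weight 0: 1 codewords.
  weight 2: 3 codewords.
  weight 4: 3 codewords.
  weight 6: 1 codewords.
Minimum distance d = smallest w > 0 with A_w > 0 = 2.
Sanity: Σ A_w = 8 = 2^3 = 8 ✓.


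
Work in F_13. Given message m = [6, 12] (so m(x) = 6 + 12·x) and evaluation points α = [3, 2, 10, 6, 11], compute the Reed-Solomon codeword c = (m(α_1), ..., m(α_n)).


c = [3, 4, 9, 0, 8]

Message polynomial: m(x) = 6 + 12·x (mod 13).
For each evaluation point α_i, compute m(α_i) mod 13:
  α_1 = 3: Horner steps 12 → 3, so m(3) = 3.
  α_2 = 2: Horner steps 12 → 4, so m(2) = 4.
  α_3 = 10: Horner steps 12 → 9, so m(10) = 9.
  α_4 = 6: Horner steps 12 → 0, so m(6) = 0.
  α_5 = 11: Horner steps 12 → 8, so m(11) = 8.
Codeword c = [3, 4, 9, 0, 8] ∈ F_13^5.


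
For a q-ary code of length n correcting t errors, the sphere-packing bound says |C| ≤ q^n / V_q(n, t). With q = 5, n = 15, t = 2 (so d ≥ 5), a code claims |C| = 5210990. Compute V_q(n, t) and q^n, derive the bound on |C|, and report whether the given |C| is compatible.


V_q(n, t) = 1741, q^n = 30517578125, Hamming bound = 17528764, |C| = 5210990 ≤ bound (satisfied).

Step 1: Compute V_q(n, t) = Σ_{j=0}^2 C(n, j) (q−1)^j.
  j = 0: C(15,0)·(4)^0 = 1·1 = 1.
  j = 1: C(15,1)·(4)^1 = 15·4 = 60.
  j = 2: C(15,2)·(4)^2 = 105·16 = 1680.
  V_q(n, t) = 1 + 60 + 1680 = 1741.
Step 2: q^n = 5^15 = 30517578125.
Step 3: Hamming bound ⌊q^n / V_q(n,t)⌋ = ⌊30517578125/1741⌋ = 17528764.
Step 4: Compare |C| = 5210990 to 17528764: satisfied.
The claimed |C| lies below the Hamming bound.


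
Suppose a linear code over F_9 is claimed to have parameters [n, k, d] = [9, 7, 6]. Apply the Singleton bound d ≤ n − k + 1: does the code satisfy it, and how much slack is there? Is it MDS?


Singleton RHS = n − k + 1 = 3, slack = -3, bound violated (no such code; not MDS).

Singleton bound: d ≤ n − k + 1.
Here n = 9, k = 7, so n − k + 1 = 3.
Given d = 6, check d ≤ 3: NO.
Slack = (n − k + 1) − d = -3.
The slack is negative: d = 6 exceeds n − k + 1 = 3 by 3, so the Singleton bound is violated and no linear [9, 7, 6]_9 code can exist. In particular it is not MDS (MDS requires d = n − k + 1 exactly).
Description: the claimed parameters are [9, 7, 6]_9; such a code would be impossible (violates the Singleton bound).


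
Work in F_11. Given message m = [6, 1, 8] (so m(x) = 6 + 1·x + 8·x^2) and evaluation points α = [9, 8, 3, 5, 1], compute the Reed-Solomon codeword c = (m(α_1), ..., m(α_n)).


c = [3, 9, 4, 2, 4]

Message polynomial: m(x) = 6 + 1·x + 8·x^2 (mod 11).
For each evaluation point α_i, compute m(α_i) mod 11:
  α_1 = 9: Horner steps 8 → 7 → 3, so m(9) = 3.
  α_2 = 8: Horner steps 8 → 10 → 9, so m(8) = 9.
  α_3 = 3: Horner steps 8 → 3 → 4, so m(3) = 4.
  α_4 = 5: Horner steps 8 → 8 → 2, so m(5) = 2.
  α_5 = 1: Horner steps 8 → 9 → 4, so m(1) = 4.
Codeword c = [3, 9, 4, 2, 4] ∈ F_11^5.


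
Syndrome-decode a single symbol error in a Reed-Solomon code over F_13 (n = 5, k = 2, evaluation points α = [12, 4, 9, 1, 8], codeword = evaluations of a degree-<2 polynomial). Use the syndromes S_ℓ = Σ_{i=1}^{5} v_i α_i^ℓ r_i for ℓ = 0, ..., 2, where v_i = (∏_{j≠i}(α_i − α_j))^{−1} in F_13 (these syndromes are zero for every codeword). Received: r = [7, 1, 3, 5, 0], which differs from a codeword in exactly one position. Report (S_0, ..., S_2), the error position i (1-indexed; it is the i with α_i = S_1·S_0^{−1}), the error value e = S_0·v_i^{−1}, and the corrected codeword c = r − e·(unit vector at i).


S = (7, 6, 7), error at position 1, error magnitude e = 8, c = [12, 1, 3, 5, 0].

Step 1: column multipliers v_i = (∏_{j≠i}(α_i − α_j))^{−1} mod 13.
  i = 1 (α = 12): (12−4)(12−9)(12−1)(12−8) = 8·3·11·4 = 1056 ≡ 3, so v_1 = 3^{−1} = 9 (mod 13).
  i = 2 (α = 4): (4−12)(4−9)(4−1)(4−8) = (−8)·(−5)·3·(−4) = −480 ≡ 1, so v_2 = 1^{−1} = 1 (mod 13).
  i = 3 (α = 9): (9−12)(9−4)(9−1)(9−8) = (−3)·5·8·1 = −120 ≡ 10, so v_3 = 10^{−1} = 4 (mod 13).
  i = 4 (α = 1): (1−12)(1−4)(1−9)(1−8) = (−11)·(−3)·(−8)·(−7) = 1848 ≡ 2, so v_4 = 2^{−1} = 7 (mod 13).
  i = 5 (α = 8): (8−12)(8−4)(8−9)(8−1) = (−4)·4·(−1)·7 = 112 ≡ 8, so v_5 = 8^{−1} = 5 (mod 13).
  v = [9, 1, 4, 7, 5].
Step 2: syndromes of r = [7, 1, 3, 5, 0] (all sums mod 13).
  S_0 = Σ v_i r_i = 9·7 + 1·1 + 4·3 + 7·5 + 5·0 = 111 ≡ 7.
  S_1 = Σ v_i α_i r_i = 9·12·7 + 1·4·1 + 4·9·3 + 7·1·5 + 5·8·0 = 903 ≡ 6.
  α_i^2 mod 13 = [1, 3, 3, 1, 12].
  S_2 = Σ v_i α_i^2 r_i = 9·1·7 + 1·3·1 + 4·3·3 + 7·1·5 + 5·12·0 = 137 ≡ 7.
  S = (7, 6, 7) ≠ 0, so r is not a codeword (an error is present).
Step 3: locate the error. For a single error e at position i, S_ℓ = v_i·e·α_i^ℓ, so α_err = S_1/S_0.
  S_0^{−1} = 7^{−1} = 2 (mod 13), so α_err = 6·2 = 12 ≡ 12 = α_1. Error position i = 1.
  Consistency check: S_2/S_1 = 7·11 = 77 ≡ 12 = α_err ✓ (single-error assumption holds).
Step 4: error magnitude e = S_0/v_1 = S_0·∏_{j≠1}(α_1 − α_j) = 7·3 = 21 ≡ 8 (mod 13).
Step 5: correct position 1: c_1 = r_1 − e = 7 − 8 ≡ 12 (mod 13). Hence c = [12, 1, 3, 5, 0].
  Check: interpolating c through the α_i gives m(x) = 2 + 3·x (degree < 2) with m(α_i) = c_i for every i, so c is indeed a codeword.


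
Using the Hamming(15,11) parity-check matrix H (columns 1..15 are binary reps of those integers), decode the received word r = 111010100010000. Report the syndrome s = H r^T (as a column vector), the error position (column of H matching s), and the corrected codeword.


s = (1, 0, 0, 1)^T, error position = 9, corrected codeword c = 111010101010000

Compute s = H r^T mod 2 one row at a time:
  s_1 = 0 + 0 + 0 + 1 + 0 + 0 + 0 + 0 = 1 ≡ 1 (mod 2).
  s_2 = 0 + 1 + 0 + 1 + 0 + 0 + 0 + 0 = 2 ≡ 0 (mod 2).
  s_3 = 1 + 1 + 0 + 1 + 0 + 1 + 0 + 0 = 4 ≡ 0 (mod 2).
  s_4 = 1 + 1 + 1 + 1 + 0 + 1 + 0 + 0 = 5 ≡ 1 (mod 2).
s = (1, 0, 0, 1)^T — this equals column 9 of H (binary 1001), so error is at position 9.
Correct: flip bit 9 of r = 111010100010000 to get c = 111010101010000.


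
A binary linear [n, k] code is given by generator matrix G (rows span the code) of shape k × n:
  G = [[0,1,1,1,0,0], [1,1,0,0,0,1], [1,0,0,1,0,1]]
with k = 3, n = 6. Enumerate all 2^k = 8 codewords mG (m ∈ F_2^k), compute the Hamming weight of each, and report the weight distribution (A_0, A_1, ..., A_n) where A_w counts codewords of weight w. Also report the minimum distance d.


Weight distribution: A_0 = 1, A_1 = 1, A_2 = 1, A_3 = 3, A_4 = 2. Minimum distance d = 1.

Enumerate all 2^3 = 8 messages m ∈ F_2^3.
For each, compute codeword c = mG in F_2^6, then tally its weight.
  m = 000 → c = 000000, weight = 0.
  m = 100 → c = 011100, weight = 3.
  m = 010 → c = 110001, weight = 3.
  m = 110 → c = 101101, weight = 4.
  m = 001 → c = 100101, weight = 3.
  m = 101 → c = 111001, weight = 4.
  m = 011 → c = 010100, weight = 2.
  m = 111 → c = 001000, weight = 1.
Tally weights:
  weight 0: 1 codewords.
  weight 1: 1 codewords.
  weight 2: 1 codewords.
  weight 3: 3 codewords.
  weight 4: 2 codewords.
Minimum distance d = smallest w > 0 with A_w > 0 = 1.
Sanity: Σ A_w = 8 = 2^3 = 8 ✓.


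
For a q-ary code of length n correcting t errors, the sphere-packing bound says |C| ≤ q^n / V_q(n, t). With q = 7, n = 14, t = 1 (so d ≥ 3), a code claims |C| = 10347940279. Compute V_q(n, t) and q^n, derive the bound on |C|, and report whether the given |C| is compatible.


V_q(n, t) = 85, q^n = 678223072849, Hamming bound = 7979094974, |C| = 10347940279 > bound (violated).

Step 1: Compute V_q(n, t) = Σ_{j=0}^1 C(n, j) (q−1)^j.
  j = 0: C(14,0)·(6)^0 = 1·1 = 1.
  j = 1: C(14,1)·(6)^1 = 14·6 = 84.
  V_q(n, t) = 1 + 84 = 85.
Step 2: q^n = 7^14 = 678223072849.
Step 3: Hamming bound ⌊q^n / V_q(n,t)⌋ = ⌊678223072849/85⌋ = 7979094974.
Step 4: Compare |C| = 10347940279 to 7979094974: violated.
The claimed |C| lies above the Hamming bound, so no 7-ary code of length 14 with d ≥ 3 can have 10347940279 codewords.


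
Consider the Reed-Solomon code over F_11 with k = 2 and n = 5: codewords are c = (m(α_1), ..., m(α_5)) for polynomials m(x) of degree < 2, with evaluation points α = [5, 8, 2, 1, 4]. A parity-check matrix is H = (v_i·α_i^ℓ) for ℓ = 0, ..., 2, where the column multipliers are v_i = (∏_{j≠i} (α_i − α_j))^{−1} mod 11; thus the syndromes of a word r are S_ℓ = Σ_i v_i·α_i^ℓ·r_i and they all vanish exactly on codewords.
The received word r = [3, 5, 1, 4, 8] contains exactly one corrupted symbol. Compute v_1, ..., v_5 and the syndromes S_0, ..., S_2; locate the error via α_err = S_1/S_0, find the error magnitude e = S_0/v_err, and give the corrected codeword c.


S = (1, 4, 5), error at position 5, error magnitude e = 2, c = [3, 5, 1, 4, 6].

Step 1: column multipliers v_i = (∏_{j≠i}(α_i − α_j))^{−1} mod 11.
  i = 1 (α = 5): (5−8)(5−2)(5−1)(5−4) = (−3)·3·4·1 = −36 ≡ 8, so v_1 = 8^{−1} = 7 (mod 11).
  i = 2 (α = 8): (8−5)(8−2)(8−1)(8−4) = 3·6·7·4 = 504 ≡ 9, so v_2 = 9^{−1} = 5 (mod 11).
  i = 3 (α = 2): (2−5)(2−8)(2−1)(2−4) = (−3)·(−6)·1·(−2) = −36 ≡ 8, so v_3 = 8^{−1} = 7 (mod 11).
  i = 4 (α = 1): (1−5)(1−8)(1−2)(1−4) = (−4)·(−7)·(−1)·(−3) = 84 ≡ 7, so v_4 = 7^{−1} = 8 (mod 11).
  i = 5 (α = 4): (4−5)(4−8)(4−2)(4−1) = (−1)·(−4)·2·3 = 24 ≡ 2, so v_5 = 2^{−1} = 6 (mod 11).
  v = [7, 5, 7, 8, 6].
Step 2: syndromes of r = [3, 5, 1, 4, 8] (all sums mod 11).
  S_0 = Σ v_i r_i = 7·3 + 5·5 + 7·1 + 8·4 + 6·8 = 133 ≡ 1.
  S_1 = Σ v_i α_i r_i = 7·5·3 + 5·8·5 + 7·2·1 + 8·1·4 + 6·4·8 = 543 ≡ 4.
  α_i^2 mod 11 = [3, 9, 4, 1, 5].
  S_2 = Σ v_i α_i^2 r_i = 7·3·3 + 5·9·5 + 7·4·1 + 8·1·4 + 6·5·8 = 588 ≡ 5.
  S = (1, 4, 5) ≠ 0, so r is not a codeword (an error is present).
Step 3: locate the error. For a single error e at position i, S_ℓ = v_i·e·α_i^ℓ, so α_err = S_1/S_0.
  S_0^{−1} = 1^{−1} = 1 (mod 11), so α_err = 4·1 = 4 ≡ 4 = α_5. Error position i = 5.
  Consistency check: S_2/S_1 = 5·3 = 15 ≡ 4 = α_err ✓ (single-error assumption holds).
Step 4: error magnitude e = S_0/v_5 = S_0·∏_{j≠5}(α_5 − α_j) = 1·2 = 2 ≡ 2 (mod 11).
Step 5: correct position 5: c_5 = r_5 − e = 8 − 2 ≡ 6 (mod 11). Hence c = [3, 5, 1, 4, 6].
  Check: interpolating c through the α_i gives m(x) = 7 + 8·x (degree < 2) with m(α_i) = c_i for every i, so c is indeed a codeword.


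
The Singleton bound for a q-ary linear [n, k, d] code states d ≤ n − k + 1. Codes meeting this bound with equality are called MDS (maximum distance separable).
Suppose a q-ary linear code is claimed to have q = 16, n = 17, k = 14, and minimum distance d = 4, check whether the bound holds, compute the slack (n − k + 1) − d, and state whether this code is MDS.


Singleton RHS = n − k + 1 = 4, slack = 0, bound satisfied, MDS.

Singleton bound: d ≤ n − k + 1.
Here n = 17, k = 14, so n − k + 1 = 4.
Given d = 4, check d ≤ 4: YES.
Slack = (n − k + 1) − d = 0.
The code is MDS (slack = 0).
Description: the claimed parameters are [17, 14, 4]_16; such a code would be MDS (meets Singleton bound).


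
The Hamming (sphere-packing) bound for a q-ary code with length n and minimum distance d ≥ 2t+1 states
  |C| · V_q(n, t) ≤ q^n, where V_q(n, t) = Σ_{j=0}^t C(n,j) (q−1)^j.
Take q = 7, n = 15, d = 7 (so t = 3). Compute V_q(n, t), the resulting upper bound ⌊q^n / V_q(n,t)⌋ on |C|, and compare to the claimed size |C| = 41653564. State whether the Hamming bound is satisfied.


V_q(n, t) = 102151, q^n = 4747561509943, Hamming bound = 46475918, |C| = 41653564 ≤ bound (satisfied).

Step 1: Compute V_q(n, t) = Σ_{j=0}^3 C(n, j) (q−1)^j.
  j = 0: C(15,0)·(6)^0 = 1·1 = 1.
  j = 1: C(15,1)·(6)^1 = 15·6 = 90.
  j = 2: C(15,2)·(6)^2 = 105·36 = 3780.
  j = 3: C(15,3)·(6)^3 = 455·216 = 98280.
  V_q(n, t) = 1 + 90 + 3780 + 98280 = 102151.
Step 2: q^n = 7^15 = 4747561509943.
Step 3: Hamming bound ⌊q^n / V_q(n,t)⌋ = ⌊4747561509943/102151⌋ = 46475918.
Step 4: Compare |C| = 41653564 to 46475918: satisfied.
The claimed |C| lies below the Hamming bound.


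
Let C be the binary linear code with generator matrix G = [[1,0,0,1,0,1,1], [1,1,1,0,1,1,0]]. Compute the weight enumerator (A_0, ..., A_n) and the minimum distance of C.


Weight distribution: A_0 = 1, A_4 = 1, A_5 = 2. Minimum distance d = 4.

Enumerate all 2^2 = 4 messages m ∈ F_2^2.
For each, compute codeword c = mG in F_2^7, then tally its weight.
  m = 00 → c = 0000000, weight = 0.
  m = 10 → c = 1001011, weight = 4.
  m = 01 → c = 1110110, weight = 5.
  m = 11 → c = 0111101, weight = 5.
Tally weights:
  weight 0: 1 codewords.
  weight 4: 1 codewords.
  weight 5: 2 codewords.
Minimum distance d = smallest w > 0 with A_w > 0 = 4.
Sanity: Σ A_w = 4 = 2^2 = 4 ✓.


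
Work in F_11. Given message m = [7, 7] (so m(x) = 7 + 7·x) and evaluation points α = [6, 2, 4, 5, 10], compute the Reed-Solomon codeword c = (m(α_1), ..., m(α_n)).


c = [5, 10, 2, 9, 0]

Message polynomial: m(x) = 7 + 7·x (mod 11).
For each evaluation point α_i, compute m(α_i) mod 11:
  α_1 = 6: Horner steps 7 → 5, so m(6) = 5.
  α_2 = 2: Horner steps 7 → 10, so m(2) = 10.
  α_3 = 4: Horner steps 7 → 2, so m(4) = 2.
  α_4 = 5: Horner steps 7 → 9, so m(5) = 9.
  α_5 = 10: Horner steps 7 → 0, so m(10) = 0.
Codeword c = [5, 10, 2, 9, 0] ∈ F_11^5.


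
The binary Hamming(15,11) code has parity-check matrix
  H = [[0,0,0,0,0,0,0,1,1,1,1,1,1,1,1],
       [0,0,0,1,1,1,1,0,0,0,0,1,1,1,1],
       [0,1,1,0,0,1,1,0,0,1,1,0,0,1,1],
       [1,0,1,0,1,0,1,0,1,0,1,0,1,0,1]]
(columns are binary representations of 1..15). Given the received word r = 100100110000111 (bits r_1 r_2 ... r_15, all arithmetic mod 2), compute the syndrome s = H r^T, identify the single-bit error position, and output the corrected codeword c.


s = (0, 1, 1, 0)^T, error position = 6, corrected codeword c = 100101110000111

Compute s = H r^T mod 2 one row at a time:
  s_1 = 1 + 0 + 0 + 0 + 0 + 1 + 1 + 1 = 4 ≡ 0 (mod 2).
  s_2 = 1 + 0 + 0 + 1 + 0 + 1 + 1 + 1 = 5 ≡ 1 (mod 2).
  s_3 = 0 + 0 + 0 + 1 + 0 + 0 + 1 + 1 = 3 ≡ 1 (mod 2).
  s_4 = 1 + 0 + 0 + 1 + 0 + 0 + 1 + 1 = 4 ≡ 0 (mod 2).
s = (0, 1, 1, 0)^T — this equals column 6 of H (binary 0110), so error is at position 6.
Correct: flip bit 6 of r = 100100110000111 to get c = 100101110000111.


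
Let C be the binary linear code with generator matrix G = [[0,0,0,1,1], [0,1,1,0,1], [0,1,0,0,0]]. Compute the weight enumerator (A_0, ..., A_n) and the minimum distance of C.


Weight distribution: A_0 = 1, A_1 = 1, A_2 = 3, A_3 = 3. Minimum distance d = 1.

Enumerate all 2^3 = 8 messages m ∈ F_2^3.
For each, compute codeword c = mG in F_2^5, then tally its weight.
  m = 000 → c = 00000, weight = 0.
  m = 100 → c = 00011, weight = 2.
  m = 010 → c = 01101, weight = 3.
  m = 110 → c = 01110, weight = 3.
  m = 001 → c = 01000, weight = 1.
  m = 101 → c = 01011, weight = 3.
  m = 011 → c = 00101, weight = 2.
  m = 111 → c = 00110, weight = 2.
Tally weights:
  weight 0: 1 codewords.
  weight 1: 1 codewords.
  weight 2: 3 codewords.
  weight 3: 3 codewords.
Minimum distance d = smallest w > 0 with A_w > 0 = 1.
Sanity: Σ A_w = 8 = 2^3 = 8 ✓.


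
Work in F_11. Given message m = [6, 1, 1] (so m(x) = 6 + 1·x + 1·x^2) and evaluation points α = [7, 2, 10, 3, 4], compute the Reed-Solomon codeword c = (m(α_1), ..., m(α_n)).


c = [7, 1, 6, 7, 4]

Message polynomial: m(x) = 6 + 1·x + 1·x^2 (mod 11).
For each evaluation point α_i, compute m(α_i) mod 11:
  α_1 = 7: Horner steps 1 → 8 → 7, so m(7) = 7.
  α_2 = 2: Horner steps 1 → 3 → 1, so m(2) = 1.
  α_3 = 10: Horner steps 1 → 0 → 6, so m(10) = 6.
  α_4 = 3: Horner steps 1 → 4 → 7, so m(3) = 7.
  α_5 = 4: Horner steps 1 → 5 → 4, so m(4) = 4.
Codeword c = [7, 1, 6, 7, 4] ∈ F_11^5.


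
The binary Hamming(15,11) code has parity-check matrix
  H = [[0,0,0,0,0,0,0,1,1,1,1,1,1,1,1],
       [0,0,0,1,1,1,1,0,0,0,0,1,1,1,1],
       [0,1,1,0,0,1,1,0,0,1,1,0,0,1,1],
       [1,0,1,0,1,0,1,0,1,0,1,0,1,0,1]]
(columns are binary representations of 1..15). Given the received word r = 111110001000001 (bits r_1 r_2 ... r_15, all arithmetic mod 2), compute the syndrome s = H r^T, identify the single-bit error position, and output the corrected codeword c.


s = (0, 1, 1, 1)^T, error position = 7, corrected codeword c = 111110101000001

Compute s = H r^T mod 2 one row at a time:
  s_1 = 0 + 1 + 0 + 0 + 0 + 0 + 0 + 1 = 2 ≡ 0 (mod 2).
  s_2 = 1 + 1 + 0 + 0 + 0 + 0 + 0 + 1 = 3 ≡ 1 (mod 2).
  s_3 = 1 + 1 + 0 + 0 + 0 + 0 + 0 + 1 = 3 ≡ 1 (mod 2).
  s_4 = 1 + 1 + 1 + 0 + 1 + 0 + 0 + 1 = 5 ≡ 1 (mod 2).
s = (0, 1, 1, 1)^T — this equals column 7 of H (binary 0111), so error is at position 7.
Correct: flip bit 7 of r = 111110001000001 to get c = 111110101000001.


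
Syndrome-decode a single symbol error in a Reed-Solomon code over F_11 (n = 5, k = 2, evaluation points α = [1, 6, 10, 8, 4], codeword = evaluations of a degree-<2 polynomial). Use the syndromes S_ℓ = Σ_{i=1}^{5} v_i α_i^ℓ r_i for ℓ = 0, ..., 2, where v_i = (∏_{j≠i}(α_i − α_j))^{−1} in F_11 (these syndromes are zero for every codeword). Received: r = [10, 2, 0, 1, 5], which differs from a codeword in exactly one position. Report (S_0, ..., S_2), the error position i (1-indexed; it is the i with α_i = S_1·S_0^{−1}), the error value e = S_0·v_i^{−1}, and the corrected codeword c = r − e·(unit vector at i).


S = (9, 3, 1), error at position 5, error magnitude e = 2, c = [10, 2, 0, 1, 3].

Step 1: column multipliers v_i = (∏_{j≠i}(α_i − α_j))^{−1} mod 11.
  i = 1 (α = 1): (1−6)(1−10)(1−8)(1−4) = (−5)·(−9)·(−7)·(−3) = 945 ≡ 10, so v_1 = 10^{−1} = 10 (mod 11).
  i = 2 (α = 6): (6−1)(6−10)(6−8)(6−4) = 5·(−4)·(−2)·2 = 80 ≡ 3, so v_2 = 3^{−1} = 4 (mod 11).
  i = 3 (α = 10): (10−1)(10−6)(10−8)(10−4) = 9·4·2·6 = 432 ≡ 3, so v_3 = 3^{−1} = 4 (mod 11).
  i = 4 (α = 8): (8−1)(8−6)(8−10)(8−4) = 7·2·(−2)·4 = −112 ≡ 9, so v_4 = 9^{−1} = 5 (mod 11).
  i = 5 (α = 4): (4−1)(4−6)(4−10)(4−8) = 3·(−2)·(−6)·(−4) = −144 ≡ 10, so v_5 = 10^{−1} = 10 (mod 11).
  v = [10, 4, 4, 5, 10].
Step 2: syndromes of r = [10, 2, 0, 1, 5] (all sums mod 11).
  S_0 = Σ v_i r_i = 10·10 + 4·2 + 4·0 + 5·1 + 10·5 = 163 ≡ 9.
  S_1 = Σ v_i α_i r_i = 10·1·10 + 4·6·2 + 4·10·0 + 5·8·1 + 10·4·5 = 388 ≡ 3.
  α_i^2 mod 11 = [1, 3, 1, 9, 5].
  S_2 = Σ v_i α_i^2 r_i = 10·1·10 + 4·3·2 + 4·1·0 + 5·9·1 + 10·5·5 = 419 ≡ 1.
  S = (9, 3, 1) ≠ 0, so r is not a codeword (an error is present).
Step 3: locate the error. For a single error e at position i, S_ℓ = v_i·e·α_i^ℓ, so α_err = S_1/S_0.
  S_0^{−1} = 9^{−1} = 5 (mod 11), so α_err = 3·5 = 15 ≡ 4 = α_5. Error position i = 5.
  Consistency check: S_2/S_1 = 1·4 = 4 ≡ 4 = α_err ✓ (single-error assumption holds).
Step 4: error magnitude e = S_0/v_5 = S_0·∏_{j≠5}(α_5 − α_j) = 9·10 = 90 ≡ 2 (mod 11).
Step 5: correct position 5: c_5 = r_5 − e = 5 − 2 ≡ 3 (mod 11). Hence c = [10, 2, 0, 1, 3].
  Check: interpolating c through the α_i gives m(x) = 5 + 5·x (degree < 2) with m(α_i) = c_i for every i, so c is indeed a codeword.


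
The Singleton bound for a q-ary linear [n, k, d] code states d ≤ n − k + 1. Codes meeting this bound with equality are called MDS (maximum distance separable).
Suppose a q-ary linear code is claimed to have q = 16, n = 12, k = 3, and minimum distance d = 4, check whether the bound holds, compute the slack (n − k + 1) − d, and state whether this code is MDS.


Singleton RHS = n − k + 1 = 10, slack = 6, bound satisfied, not MDS.

Singleton bound: d ≤ n − k + 1.
Here n = 12, k = 3, so n − k + 1 = 10.
Given d = 4, check d ≤ 10: YES.
Slack = (n − k + 1) − d = 6.
The code is NOT MDS (slack = 6 > 0).
Description: the claimed parameters are [12, 3, 4]_16; such a code would be non-MDS.


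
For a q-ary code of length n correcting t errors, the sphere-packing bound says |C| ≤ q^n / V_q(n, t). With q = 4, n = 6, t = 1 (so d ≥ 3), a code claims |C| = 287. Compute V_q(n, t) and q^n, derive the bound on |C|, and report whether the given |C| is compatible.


V_q(n, t) = 19, q^n = 4096, Hamming bound = 215, |C| = 287 > bound (violated).

Step 1: Compute V_q(n, t) = Σ_{j=0}^1 C(n, j) (q−1)^j.
  j = 0: C(6,0)·(3)^0 = 1·1 = 1.
  j = 1: C(6,1)·(3)^1 = 6·3 = 18.
  V_q(n, t) = 1 + 18 = 19.
Step 2: q^n = 4^6 = 4096.
Step 3: Hamming bound ⌊q^n / V_q(n,t)⌋ = ⌊4096/19⌋ = 215.
Step 4: Compare |C| = 287 to 215: violated.
The claimed |C| lies above the Hamming bound, so no 4-ary code of length 6 with d ≥ 3 can have 287 codewords.


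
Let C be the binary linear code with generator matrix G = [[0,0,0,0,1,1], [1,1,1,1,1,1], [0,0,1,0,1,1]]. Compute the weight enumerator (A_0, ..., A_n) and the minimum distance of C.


Weight distribution: A_0 = 1, A_1 = 1, A_2 = 1, A_3 = 2, A_4 = 1, A_5 = 1, A_6 = 1. Minimum distance d = 1.

Enumerate all 2^3 = 8 messages m ∈ F_2^3.
For each, compute codeword c = mG in F_2^6, then tally its weight.
  m = 000 → c = 000000, weight = 0.
  m = 100 → c = 000011, weight = 2.
  m = 010 → c = 111111, weight = 6.
  m = 110 → c = 111100, weight = 4.
  m = 001 → c = 001011, weight = 3.
  m = 101 → c = 001000, weight = 1.
  m = 011 → c = 110100, weight = 3.
  m = 111 → c = 110111, weight = 5.
Tally weights:
  weight 0: 1 codewords.
  weight 1: 1 codewords.
  weight 2: 1 codewords.
  weight 3: 2 codewords.
  weight 4: 1 codewords.
  weight 5: 1 codewords.
  weight 6: 1 codewords.
Minimum distance d = smallest w > 0 with A_w > 0 = 1.
Sanity: Σ A_w = 8 = 2^3 = 8 ✓.


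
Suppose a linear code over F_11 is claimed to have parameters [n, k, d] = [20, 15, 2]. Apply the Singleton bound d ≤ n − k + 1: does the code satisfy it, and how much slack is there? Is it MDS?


Singleton RHS = n − k + 1 = 6, slack = 4, bound satisfied, not MDS.

Singleton bound: d ≤ n − k + 1.
Here n = 20, k = 15, so n − k + 1 = 6.
Given d = 2, check d ≤ 6: YES.
Slack = (n − k + 1) − d = 4.
The code is NOT MDS (slack = 4 > 0).
Description: the claimed parameters are [20, 15, 2]_11; such a code would be non-MDS.


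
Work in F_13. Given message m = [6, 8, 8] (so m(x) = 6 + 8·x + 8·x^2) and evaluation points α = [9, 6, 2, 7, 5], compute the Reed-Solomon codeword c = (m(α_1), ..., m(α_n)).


c = [11, 4, 2, 12, 12]

Message polynomial: m(x) = 6 + 8·x + 8·x^2 (mod 13).
For each evaluation point α_i, compute m(α_i) mod 13:
  α_1 = 9: Horner steps 8 → 2 → 11, so m(9) = 11.
  α_2 = 6: Horner steps 8 → 4 → 4, so m(6) = 4.
  α_3 = 2: Horner steps 8 → 11 → 2, so m(2) = 2.
  α_4 = 7: Horner steps 8 → 12 → 12, so m(7) = 12.
  α_5 = 5: Horner steps 8 → 9 → 12, so m(5) = 12.
Codeword c = [11, 4, 2, 12, 12] ∈ F_13^5.


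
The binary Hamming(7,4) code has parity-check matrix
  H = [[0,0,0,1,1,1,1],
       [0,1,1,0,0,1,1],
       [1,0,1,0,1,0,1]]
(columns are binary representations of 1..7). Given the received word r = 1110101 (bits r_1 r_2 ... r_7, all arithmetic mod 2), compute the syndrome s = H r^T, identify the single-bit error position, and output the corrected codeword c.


s = (0, 1, 0)^T, error position = 2, corrected codeword c = 1010101

Compute s = H r^T mod 2 one row at a time:
  s_1 = 0 + 1 + 0 + 1 = 2 ≡ 0 (mod 2).
  s_2 = 1 + 1 + 0 + 1 = 3 ≡ 1 (mod 2).
  s_3 = 1 + 1 + 1 + 1 = 4 ≡ 0 (mod 2).
s = (0, 1, 0)^T — this equals column 2 of H (binary 010), so error is at position 2.
Correct: flip bit 2 of r = 1110101 to get c = 1010101.
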